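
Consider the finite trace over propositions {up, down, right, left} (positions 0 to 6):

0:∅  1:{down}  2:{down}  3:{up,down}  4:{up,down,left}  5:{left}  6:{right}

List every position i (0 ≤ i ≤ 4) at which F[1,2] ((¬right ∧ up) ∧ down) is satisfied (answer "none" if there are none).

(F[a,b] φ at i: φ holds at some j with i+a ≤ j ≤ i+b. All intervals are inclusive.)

Evaluate at each i in [0,4]:
  i=0: ✗ (none in [1,2])
  i=1: ✓ (witness j=3)
  i=2: ✓ (witness j=3)
  i=3: ✓ (witness j=4)
  i=4: ✗ (none in [5,6])

1, 2, 3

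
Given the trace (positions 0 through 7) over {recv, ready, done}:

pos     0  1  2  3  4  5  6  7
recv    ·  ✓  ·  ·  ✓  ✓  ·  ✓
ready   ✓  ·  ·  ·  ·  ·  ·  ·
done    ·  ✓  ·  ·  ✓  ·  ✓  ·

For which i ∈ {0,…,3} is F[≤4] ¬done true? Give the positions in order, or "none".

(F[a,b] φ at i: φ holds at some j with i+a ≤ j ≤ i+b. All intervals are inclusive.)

0, 1, 2, 3

Evaluate at each i in [0,3]:
  i=0: ✓ (witness j=0)
  i=1: ✓ (witness j=2)
  i=2: ✓ (witness j=2)
  i=3: ✓ (witness j=3)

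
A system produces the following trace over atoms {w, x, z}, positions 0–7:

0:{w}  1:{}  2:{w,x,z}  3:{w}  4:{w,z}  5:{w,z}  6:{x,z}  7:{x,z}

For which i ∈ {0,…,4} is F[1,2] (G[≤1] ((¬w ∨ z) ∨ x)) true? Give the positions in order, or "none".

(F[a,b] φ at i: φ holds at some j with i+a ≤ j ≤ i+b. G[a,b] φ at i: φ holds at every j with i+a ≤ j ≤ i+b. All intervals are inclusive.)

0, 2, 3, 4

Evaluate at each i in [0,4]:
  i=0: ✓ (witness j=1)
  i=1: ✗ (none in [2,3])
  i=2: ✓ (witness j=4)
  i=3: ✓ (witness j=4)
  i=4: ✓ (witness j=5)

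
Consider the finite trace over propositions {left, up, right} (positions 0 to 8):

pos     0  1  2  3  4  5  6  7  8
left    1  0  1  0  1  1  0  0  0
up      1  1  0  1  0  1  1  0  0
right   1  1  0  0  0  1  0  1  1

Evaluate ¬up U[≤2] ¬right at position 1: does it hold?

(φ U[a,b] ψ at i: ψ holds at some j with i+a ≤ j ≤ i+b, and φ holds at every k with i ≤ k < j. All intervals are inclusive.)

Need some j in [1,3] with ¬right, and ¬up at every k in [1,j-1].
  j=1: ¬right false.
  j=2: ¬right holds, but ¬up fails at k=1 → not this j.
  j=3: ¬right holds, but ¬up fails at k=1 → not this j.
No j in the window works → until fails.

False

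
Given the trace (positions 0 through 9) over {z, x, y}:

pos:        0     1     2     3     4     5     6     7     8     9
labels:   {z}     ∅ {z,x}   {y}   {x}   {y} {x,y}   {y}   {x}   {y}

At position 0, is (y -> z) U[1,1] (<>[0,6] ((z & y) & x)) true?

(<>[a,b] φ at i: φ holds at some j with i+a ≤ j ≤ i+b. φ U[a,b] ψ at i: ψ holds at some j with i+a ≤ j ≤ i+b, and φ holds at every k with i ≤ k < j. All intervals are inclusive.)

Does not hold

Need some j in [1,1] with <>[0,6] ((z & y) & x), and (y -> z) at every k in [0,j-1].
  j=1: <>[0,6] ((z & y) & x) — fails (none in [1,7]).
No j in the window works → until fails.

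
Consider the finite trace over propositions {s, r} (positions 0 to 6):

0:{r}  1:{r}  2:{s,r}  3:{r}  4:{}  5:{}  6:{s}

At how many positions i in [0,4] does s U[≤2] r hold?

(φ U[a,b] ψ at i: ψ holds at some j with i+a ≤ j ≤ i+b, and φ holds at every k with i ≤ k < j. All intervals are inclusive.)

4

Evaluate at each i in [0,4]:
  i=0: ✓ (rhs at j=0)
  i=1: ✓ (rhs at j=1)
  i=2: ✓ (rhs at j=2)
  i=3: ✓ (rhs at j=3)
  i=4: ✗ (no rhs in [4,6])
Positions where it holds: {0, 1, 2, 3} → 4.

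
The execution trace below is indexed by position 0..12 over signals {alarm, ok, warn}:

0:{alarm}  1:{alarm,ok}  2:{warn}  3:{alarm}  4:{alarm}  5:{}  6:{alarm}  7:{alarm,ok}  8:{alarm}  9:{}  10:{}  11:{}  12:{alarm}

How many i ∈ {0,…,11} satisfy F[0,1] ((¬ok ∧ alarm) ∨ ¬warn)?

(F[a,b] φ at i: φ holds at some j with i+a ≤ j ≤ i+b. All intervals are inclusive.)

12

Evaluate at each i in [0,11]:
  i=0: ✓ (witness j=0)
  i=1: ✓ (witness j=1)
  i=2: ✓ (witness j=3)
  i=3: ✓ (witness j=3)
  i=4: ✓ (witness j=4)
  i=5: ✓ (witness j=5)
  i=6: ✓ (witness j=6)
  i=7: ✓ (witness j=7)
  i=8: ✓ (witness j=8)
  i=9: ✓ (witness j=9)
  i=10: ✓ (witness j=10)
  i=11: ✓ (witness j=11)
Positions where it holds: {0, 1, 2, 3, 4, 5, 6, 7, 8, 9, 10, 11} → 12.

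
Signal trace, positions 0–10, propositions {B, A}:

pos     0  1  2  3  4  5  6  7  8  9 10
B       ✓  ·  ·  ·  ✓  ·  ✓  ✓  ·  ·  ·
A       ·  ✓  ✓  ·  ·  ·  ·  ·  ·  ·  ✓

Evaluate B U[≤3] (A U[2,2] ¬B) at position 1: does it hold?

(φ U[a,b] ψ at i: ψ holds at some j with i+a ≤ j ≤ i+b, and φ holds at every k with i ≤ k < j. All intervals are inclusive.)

Holds

Need some j in [1,4] with (A U[2,2] ¬B), and B at every k in [1,j-1].
  j=1: (A U[2,2] ¬B) holds; no prefix to check → satisfied.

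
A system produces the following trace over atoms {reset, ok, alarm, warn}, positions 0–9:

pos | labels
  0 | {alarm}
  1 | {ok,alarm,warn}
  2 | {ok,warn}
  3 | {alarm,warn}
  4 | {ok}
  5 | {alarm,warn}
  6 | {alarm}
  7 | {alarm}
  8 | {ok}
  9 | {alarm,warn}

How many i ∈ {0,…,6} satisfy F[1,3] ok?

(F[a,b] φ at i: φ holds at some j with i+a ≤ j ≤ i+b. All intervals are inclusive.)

6

Evaluate at each i in [0,6]:
  i=0: ✓ (witness j=1)
  i=1: ✓ (witness j=2)
  i=2: ✓ (witness j=4)
  i=3: ✓ (witness j=4)
  i=4: ✗ (none in [5,7])
  i=5: ✓ (witness j=8)
  i=6: ✓ (witness j=8)
Positions where it holds: {0, 1, 2, 3, 5, 6} → 6.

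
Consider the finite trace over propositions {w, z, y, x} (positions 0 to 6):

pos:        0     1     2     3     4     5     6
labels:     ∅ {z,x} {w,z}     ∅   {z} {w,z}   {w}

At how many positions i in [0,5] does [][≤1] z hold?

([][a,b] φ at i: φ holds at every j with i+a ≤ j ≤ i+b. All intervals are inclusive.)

Evaluate at each i in [0,5]:
  i=0: ✗ (fails at j=0)
  i=1: ✓ (all of [1,2])
  i=2: ✗ (fails at j=3)
  i=3: ✗ (fails at j=3)
  i=4: ✓ (all of [4,5])
  i=5: ✗ (fails at j=6)
Positions where it holds: {1, 4} → 2.

2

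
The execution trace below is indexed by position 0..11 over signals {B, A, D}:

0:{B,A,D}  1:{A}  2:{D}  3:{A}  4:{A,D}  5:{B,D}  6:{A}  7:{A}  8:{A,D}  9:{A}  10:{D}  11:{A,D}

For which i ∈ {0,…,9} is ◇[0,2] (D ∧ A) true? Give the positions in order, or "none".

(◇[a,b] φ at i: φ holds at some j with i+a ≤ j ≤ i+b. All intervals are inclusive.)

0, 2, 3, 4, 6, 7, 8, 9

Evaluate at each i in [0,9]:
  i=0: ✓ (witness j=0)
  i=1: ✗ (none in [1,3])
  i=2: ✓ (witness j=4)
  i=3: ✓ (witness j=4)
  i=4: ✓ (witness j=4)
  i=5: ✗ (none in [5,7])
  i=6: ✓ (witness j=8)
  i=7: ✓ (witness j=8)
  i=8: ✓ (witness j=8)
  i=9: ✓ (witness j=11)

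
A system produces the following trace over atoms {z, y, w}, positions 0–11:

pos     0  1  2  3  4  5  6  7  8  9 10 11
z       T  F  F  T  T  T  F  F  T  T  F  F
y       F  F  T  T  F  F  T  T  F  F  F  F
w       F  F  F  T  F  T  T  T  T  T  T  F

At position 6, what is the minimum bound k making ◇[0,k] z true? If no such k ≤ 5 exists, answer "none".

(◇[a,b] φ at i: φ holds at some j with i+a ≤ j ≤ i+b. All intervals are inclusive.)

2

Scan j = 6,7,… for z:
  j=6: fails
  j=7: fails
  j=8: holds
First hit at j=8, so smallest k = 8-6 = 2.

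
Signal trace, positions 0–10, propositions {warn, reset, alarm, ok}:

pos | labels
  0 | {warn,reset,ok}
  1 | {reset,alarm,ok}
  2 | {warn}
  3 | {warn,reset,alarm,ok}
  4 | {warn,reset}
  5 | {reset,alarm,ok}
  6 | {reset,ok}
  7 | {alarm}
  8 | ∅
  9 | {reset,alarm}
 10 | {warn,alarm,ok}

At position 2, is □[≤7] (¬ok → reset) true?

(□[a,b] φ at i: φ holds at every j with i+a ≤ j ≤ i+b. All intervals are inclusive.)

No

Check (¬ok → reset) at every j in [2,9]:
  j=2: antecedent true; consequent false → ✗
  j=3: antecedent false → ✓
  j=4: antecedent true; consequent true → ✓
  j=5: antecedent false → ✓
  j=6: antecedent false → ✓
  j=7: antecedent true; consequent false → ✗
  j=8: antecedent true; consequent false → ✗
  j=9: antecedent true; consequent true → ✓
Fails at j=2 → formula fails.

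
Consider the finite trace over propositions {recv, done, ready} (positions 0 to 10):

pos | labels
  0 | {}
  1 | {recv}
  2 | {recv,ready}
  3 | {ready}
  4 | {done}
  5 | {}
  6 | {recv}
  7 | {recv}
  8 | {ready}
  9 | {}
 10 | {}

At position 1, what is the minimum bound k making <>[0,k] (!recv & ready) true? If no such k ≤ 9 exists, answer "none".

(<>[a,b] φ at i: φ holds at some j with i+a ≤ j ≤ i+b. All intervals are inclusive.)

Scan j = 1,2,… for (!recv & ready):
  j=1: fails
  j=2: fails
  j=3: holds
First hit at j=3, so smallest k = 3-1 = 2.

2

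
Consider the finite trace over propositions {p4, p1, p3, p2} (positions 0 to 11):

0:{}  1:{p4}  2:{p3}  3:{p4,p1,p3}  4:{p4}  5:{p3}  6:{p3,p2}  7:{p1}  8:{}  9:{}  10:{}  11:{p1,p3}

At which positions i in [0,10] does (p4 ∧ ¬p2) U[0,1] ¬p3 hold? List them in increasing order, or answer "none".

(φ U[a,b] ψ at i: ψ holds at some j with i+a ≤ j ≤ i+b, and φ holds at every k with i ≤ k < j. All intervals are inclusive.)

Evaluate at each i in [0,10]:
  i=0: ✓ (rhs at j=0)
  i=1: ✓ (rhs at j=1)
  i=2: ✗ (no rhs in [2,3])
  i=3: ✓ (rhs at j=4; lhs holds on [3,3])
  i=4: ✓ (rhs at j=4)
  i=5: ✗ (no rhs in [5,6])
  i=6: ✗ (lhs fails at k=6 before rhs at j=7)
  i=7: ✓ (rhs at j=7)
  i=8: ✓ (rhs at j=8)
  i=9: ✓ (rhs at j=9)
  i=10: ✓ (rhs at j=10)

0, 1, 3, 4, 7, 8, 9, 10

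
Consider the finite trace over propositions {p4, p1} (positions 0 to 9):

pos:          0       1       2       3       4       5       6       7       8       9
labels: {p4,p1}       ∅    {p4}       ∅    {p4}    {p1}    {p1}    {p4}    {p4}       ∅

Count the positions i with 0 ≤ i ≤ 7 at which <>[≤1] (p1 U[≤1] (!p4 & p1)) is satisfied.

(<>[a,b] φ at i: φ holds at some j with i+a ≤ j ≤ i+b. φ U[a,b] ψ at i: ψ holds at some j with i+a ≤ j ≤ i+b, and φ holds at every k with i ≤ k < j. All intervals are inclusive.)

Evaluate at each i in [0,7]:
  i=0: ✗ (none in [0,1])
  i=1: ✗ (none in [1,2])
  i=2: ✗ (none in [2,3])
  i=3: ✗ (none in [3,4])
  i=4: ✓ (witness j=5)
  i=5: ✓ (witness j=5)
  i=6: ✓ (witness j=6)
  i=7: ✗ (none in [7,8])
Positions where it holds: {4, 5, 6} → 3.

3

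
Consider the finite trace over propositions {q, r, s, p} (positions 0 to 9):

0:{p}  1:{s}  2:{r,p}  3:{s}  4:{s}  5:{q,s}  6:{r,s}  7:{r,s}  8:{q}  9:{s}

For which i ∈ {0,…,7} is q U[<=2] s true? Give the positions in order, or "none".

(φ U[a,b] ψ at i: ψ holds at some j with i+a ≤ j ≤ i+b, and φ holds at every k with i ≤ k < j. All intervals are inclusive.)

1, 3, 4, 5, 6, 7

Evaluate at each i in [0,7]:
  i=0: ✗ (lhs fails at k=0 before rhs at j=1)
  i=1: ✓ (rhs at j=1)
  i=2: ✗ (lhs fails at k=2 before rhs at j=3)
  i=3: ✓ (rhs at j=3)
  i=4: ✓ (rhs at j=4)
  i=5: ✓ (rhs at j=5)
  i=6: ✓ (rhs at j=6)
  i=7: ✓ (rhs at j=7)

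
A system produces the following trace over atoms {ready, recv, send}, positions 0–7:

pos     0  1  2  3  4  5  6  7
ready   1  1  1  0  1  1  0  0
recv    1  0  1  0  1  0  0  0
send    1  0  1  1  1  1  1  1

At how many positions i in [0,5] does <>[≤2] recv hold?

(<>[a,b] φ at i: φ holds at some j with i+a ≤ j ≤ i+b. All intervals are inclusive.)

Evaluate at each i in [0,5]:
  i=0: ✓ (witness j=0)
  i=1: ✓ (witness j=2)
  i=2: ✓ (witness j=2)
  i=3: ✓ (witness j=4)
  i=4: ✓ (witness j=4)
  i=5: ✗ (none in [5,7])
Positions where it holds: {0, 1, 2, 3, 4} → 5.

5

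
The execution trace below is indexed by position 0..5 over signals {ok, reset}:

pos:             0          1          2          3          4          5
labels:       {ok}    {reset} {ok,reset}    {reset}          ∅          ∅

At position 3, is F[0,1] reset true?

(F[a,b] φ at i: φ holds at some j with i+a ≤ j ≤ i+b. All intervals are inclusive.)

True

Check reset at each j in [3,4]:
  j=3: true
  j=4: false
Found at j=3 → formula holds.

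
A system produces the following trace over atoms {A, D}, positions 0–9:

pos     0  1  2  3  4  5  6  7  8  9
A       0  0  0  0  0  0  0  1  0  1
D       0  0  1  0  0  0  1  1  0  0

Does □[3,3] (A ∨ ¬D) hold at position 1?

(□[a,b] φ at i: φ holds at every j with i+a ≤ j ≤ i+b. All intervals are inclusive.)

Check (A ∨ ¬D) at every j in [4,4]:
  j=4: true
All positions satisfy it → formula holds.

Yes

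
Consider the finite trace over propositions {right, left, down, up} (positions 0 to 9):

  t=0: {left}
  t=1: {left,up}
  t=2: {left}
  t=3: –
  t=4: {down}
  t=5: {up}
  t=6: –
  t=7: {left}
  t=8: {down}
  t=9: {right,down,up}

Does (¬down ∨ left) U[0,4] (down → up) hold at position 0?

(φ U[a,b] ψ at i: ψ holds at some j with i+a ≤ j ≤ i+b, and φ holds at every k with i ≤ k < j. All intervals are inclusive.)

Need some j in [0,4] with (down → up), and (¬down ∨ left) at every k in [0,j-1].
  j=0: (down → up) holds; no prefix to check → satisfied.

Holds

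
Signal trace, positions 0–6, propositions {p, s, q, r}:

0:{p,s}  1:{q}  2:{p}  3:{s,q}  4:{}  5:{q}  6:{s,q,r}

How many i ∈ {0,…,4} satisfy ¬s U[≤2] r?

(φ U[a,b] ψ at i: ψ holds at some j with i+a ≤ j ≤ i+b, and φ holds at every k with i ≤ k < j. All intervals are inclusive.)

Evaluate at each i in [0,4]:
  i=0: ✗ (no rhs in [0,2])
  i=1: ✗ (no rhs in [1,3])
  i=2: ✗ (no rhs in [2,4])
  i=3: ✗ (no rhs in [3,5])
  i=4: ✓ (rhs at j=6; lhs holds on [4,5])
Positions where it holds: {4} → 1.

1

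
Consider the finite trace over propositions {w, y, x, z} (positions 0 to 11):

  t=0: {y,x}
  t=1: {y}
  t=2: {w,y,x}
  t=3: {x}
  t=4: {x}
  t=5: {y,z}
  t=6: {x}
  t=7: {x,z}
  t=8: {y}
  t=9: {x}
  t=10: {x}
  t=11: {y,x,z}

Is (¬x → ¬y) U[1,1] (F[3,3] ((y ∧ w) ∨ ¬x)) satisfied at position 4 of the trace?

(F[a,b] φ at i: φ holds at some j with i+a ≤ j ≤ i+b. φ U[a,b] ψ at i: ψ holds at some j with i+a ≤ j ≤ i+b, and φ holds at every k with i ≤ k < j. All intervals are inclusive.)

Holds

Need some j in [5,5] with F[3,3] ((y ∧ w) ∨ ¬x), and (¬x → ¬y) at every k in [4,j-1].
  j=5: F[3,3] ((y ∧ w) ∨ ¬x) holds; (¬x → ¬y) holds at every k in [4,4] → satisfied.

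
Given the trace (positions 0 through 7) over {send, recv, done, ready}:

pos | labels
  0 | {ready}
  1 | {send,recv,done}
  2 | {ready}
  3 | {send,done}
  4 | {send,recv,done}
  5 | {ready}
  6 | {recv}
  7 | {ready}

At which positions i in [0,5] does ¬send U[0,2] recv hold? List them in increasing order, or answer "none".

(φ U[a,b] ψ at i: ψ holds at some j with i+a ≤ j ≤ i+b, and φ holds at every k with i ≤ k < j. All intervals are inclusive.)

0, 1, 4, 5

Evaluate at each i in [0,5]:
  i=0: ✓ (rhs at j=1; lhs holds on [0,0])
  i=1: ✓ (rhs at j=1)
  i=2: ✗ (lhs fails at k=3 before rhs at j=4)
  i=3: ✗ (lhs fails at k=3 before rhs at j=4)
  i=4: ✓ (rhs at j=4)
  i=5: ✓ (rhs at j=6; lhs holds on [5,5])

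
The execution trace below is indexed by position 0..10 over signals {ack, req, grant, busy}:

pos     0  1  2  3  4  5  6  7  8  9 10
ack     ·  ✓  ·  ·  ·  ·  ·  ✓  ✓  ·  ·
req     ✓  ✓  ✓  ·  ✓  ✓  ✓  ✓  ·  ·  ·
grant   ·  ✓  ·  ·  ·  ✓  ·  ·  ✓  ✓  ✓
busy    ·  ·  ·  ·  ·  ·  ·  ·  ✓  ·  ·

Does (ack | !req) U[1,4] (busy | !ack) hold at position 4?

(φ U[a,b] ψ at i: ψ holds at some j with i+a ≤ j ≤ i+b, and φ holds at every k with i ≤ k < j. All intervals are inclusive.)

Need some j in [5,8] with (busy | !ack), and (ack | !req) at every k in [4,j-1].
  j=5: (busy | !ack) holds, but (ack | !req) fails at k=4 → not this j.
  j=6: (busy | !ack) holds, but (ack | !req) fails at k=4 → not this j.
  j=7: (busy | !ack) false.
  j=8: (busy | !ack) holds, but (ack | !req) fails at k=4 → not this j.
No j in the window works → until fails.

False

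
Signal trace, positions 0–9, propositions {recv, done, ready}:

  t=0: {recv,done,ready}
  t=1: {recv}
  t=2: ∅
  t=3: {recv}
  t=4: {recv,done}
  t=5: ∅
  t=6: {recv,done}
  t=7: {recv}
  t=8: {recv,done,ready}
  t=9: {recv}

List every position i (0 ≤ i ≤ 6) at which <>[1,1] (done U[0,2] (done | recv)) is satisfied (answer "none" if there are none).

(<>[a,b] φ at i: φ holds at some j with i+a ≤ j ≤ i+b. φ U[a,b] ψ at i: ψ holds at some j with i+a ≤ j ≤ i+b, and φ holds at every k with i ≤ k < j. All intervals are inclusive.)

0, 2, 3, 5, 6

Evaluate at each i in [0,6]:
  i=0: ✓ (witness j=1)
  i=1: ✗ (none in [2,2])
  i=2: ✓ (witness j=3)
  i=3: ✓ (witness j=4)
  i=4: ✗ (none in [5,5])
  i=5: ✓ (witness j=6)
  i=6: ✓ (witness j=7)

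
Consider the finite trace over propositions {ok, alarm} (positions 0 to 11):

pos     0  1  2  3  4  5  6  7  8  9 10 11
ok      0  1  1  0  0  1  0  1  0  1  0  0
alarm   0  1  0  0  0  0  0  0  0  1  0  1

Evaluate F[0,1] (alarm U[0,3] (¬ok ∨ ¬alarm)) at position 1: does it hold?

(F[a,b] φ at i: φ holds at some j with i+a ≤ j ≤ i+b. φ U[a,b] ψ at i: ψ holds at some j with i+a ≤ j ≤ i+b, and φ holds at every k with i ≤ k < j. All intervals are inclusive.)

Check (alarm U[0,3] (¬ok ∨ ¬alarm)) at each j in [1,2]:
  j=1: holds
  j=2: holds
Found at j=1 → formula holds.

Holds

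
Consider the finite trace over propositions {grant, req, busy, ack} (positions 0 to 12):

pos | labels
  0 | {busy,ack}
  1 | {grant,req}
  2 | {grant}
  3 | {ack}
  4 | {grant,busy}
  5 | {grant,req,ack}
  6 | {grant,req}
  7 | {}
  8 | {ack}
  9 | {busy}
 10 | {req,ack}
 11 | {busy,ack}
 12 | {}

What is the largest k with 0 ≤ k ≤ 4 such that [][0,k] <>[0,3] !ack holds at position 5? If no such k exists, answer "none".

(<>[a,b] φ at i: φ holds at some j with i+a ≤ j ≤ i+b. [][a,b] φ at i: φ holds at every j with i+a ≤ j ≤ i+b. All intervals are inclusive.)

4

<>[0,3] !ack must hold from j=5 onward; find where it first fails.
  j=5: holds
  j=6: holds
  j=7: holds
  j=8: holds
  j=9: holds
Holds through j=9; largest k = 4.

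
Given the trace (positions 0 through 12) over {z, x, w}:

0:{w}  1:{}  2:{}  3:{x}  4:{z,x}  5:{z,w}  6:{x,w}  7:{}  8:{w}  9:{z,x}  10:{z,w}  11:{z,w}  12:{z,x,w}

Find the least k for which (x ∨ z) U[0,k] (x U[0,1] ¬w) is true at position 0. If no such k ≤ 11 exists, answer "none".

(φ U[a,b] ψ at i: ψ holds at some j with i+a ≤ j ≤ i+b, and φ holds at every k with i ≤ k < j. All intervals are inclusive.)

Need earliest j ≥ 0 with (x U[0,1] ¬w), and (x ∨ z) at every k in [0,j-1].
  j=0: rhs fails.
  j=1: rhs holds but lhs fails at k=0.
  j=2: rhs holds but lhs fails at k=0.
  j=3: rhs holds but lhs fails at k=0.
  j=4: rhs holds but lhs fails at k=0.
  j=5: rhs fails.
  j=6: rhs holds but lhs fails at k=0.
  j=7: rhs holds but lhs fails at k=0.
  j=8: rhs fails.
  j=9: rhs holds but lhs fails at k=0.
  j=10: rhs fails.
  j=11: rhs fails.
No witness within the range → none.

none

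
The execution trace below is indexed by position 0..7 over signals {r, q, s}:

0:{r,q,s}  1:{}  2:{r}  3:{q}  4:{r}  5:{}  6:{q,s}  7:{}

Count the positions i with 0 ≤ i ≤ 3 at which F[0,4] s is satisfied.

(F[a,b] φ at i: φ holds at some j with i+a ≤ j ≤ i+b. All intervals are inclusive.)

3

Evaluate at each i in [0,3]:
  i=0: ✓ (witness j=0)
  i=1: ✗ (none in [1,5])
  i=2: ✓ (witness j=6)
  i=3: ✓ (witness j=6)
Positions where it holds: {0, 2, 3} → 3.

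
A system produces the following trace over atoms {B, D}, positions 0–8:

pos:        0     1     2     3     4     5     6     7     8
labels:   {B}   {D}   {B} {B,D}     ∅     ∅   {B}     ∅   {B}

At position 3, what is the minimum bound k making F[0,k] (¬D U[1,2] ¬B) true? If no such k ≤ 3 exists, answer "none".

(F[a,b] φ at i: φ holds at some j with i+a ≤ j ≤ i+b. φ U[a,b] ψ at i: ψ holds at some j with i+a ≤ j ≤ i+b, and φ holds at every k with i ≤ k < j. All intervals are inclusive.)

Scan j = 3,4,… for (¬D U[1,2] ¬B):
  j=3: fails
  j=4: holds
First hit at j=4, so smallest k = 4-3 = 1.

1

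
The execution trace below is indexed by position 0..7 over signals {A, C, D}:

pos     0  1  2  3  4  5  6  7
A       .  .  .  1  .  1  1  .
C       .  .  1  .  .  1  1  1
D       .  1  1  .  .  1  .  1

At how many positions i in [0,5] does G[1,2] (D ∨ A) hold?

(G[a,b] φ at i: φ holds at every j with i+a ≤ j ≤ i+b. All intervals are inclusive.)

4

Evaluate at each i in [0,5]:
  i=0: ✓ (all of [1,2])
  i=1: ✓ (all of [2,3])
  i=2: ✗ (fails at j=4)
  i=3: ✗ (fails at j=4)
  i=4: ✓ (all of [5,6])
  i=5: ✓ (all of [6,7])
Positions where it holds: {0, 1, 4, 5} → 4.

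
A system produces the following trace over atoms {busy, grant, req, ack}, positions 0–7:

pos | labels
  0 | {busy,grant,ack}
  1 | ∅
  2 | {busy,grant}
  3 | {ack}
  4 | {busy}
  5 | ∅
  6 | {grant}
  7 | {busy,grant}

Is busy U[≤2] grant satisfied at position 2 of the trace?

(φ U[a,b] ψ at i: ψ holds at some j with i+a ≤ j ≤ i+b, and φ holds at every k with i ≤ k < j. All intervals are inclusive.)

True

Need some j in [2,4] with grant, and busy at every k in [2,j-1].
  j=2: grant holds; no prefix to check → satisfied.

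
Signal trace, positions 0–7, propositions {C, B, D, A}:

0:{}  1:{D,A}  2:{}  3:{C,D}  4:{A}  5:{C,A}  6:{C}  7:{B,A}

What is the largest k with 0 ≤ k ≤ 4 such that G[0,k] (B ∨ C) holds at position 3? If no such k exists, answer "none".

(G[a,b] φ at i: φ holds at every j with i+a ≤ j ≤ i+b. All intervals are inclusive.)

(B ∨ C) must hold from j=3 onward; find where it first fails.
  j=3: holds
  j=4: fails
Holds on [3,3], so largest k = 0.

0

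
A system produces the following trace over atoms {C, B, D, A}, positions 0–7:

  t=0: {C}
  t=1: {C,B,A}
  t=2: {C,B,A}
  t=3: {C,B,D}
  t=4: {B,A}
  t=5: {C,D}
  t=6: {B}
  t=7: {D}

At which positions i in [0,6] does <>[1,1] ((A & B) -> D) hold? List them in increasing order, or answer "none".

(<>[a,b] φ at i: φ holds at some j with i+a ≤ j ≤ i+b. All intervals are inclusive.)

Evaluate at each i in [0,6]:
  i=0: ✗ (none in [1,1])
  i=1: ✗ (none in [2,2])
  i=2: ✓ (witness j=3)
  i=3: ✗ (none in [4,4])
  i=4: ✓ (witness j=5)
  i=5: ✓ (witness j=6)
  i=6: ✓ (witness j=7)

2, 4, 5, 6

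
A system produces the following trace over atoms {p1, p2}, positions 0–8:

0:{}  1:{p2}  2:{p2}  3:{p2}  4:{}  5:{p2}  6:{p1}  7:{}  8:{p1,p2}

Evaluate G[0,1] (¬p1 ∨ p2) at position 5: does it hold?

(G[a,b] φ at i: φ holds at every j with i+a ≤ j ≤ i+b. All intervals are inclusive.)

Check (¬p1 ∨ p2) at every j in [5,6]:
  j=5: true
  j=6: false
Fails at j=6 → formula fails.

No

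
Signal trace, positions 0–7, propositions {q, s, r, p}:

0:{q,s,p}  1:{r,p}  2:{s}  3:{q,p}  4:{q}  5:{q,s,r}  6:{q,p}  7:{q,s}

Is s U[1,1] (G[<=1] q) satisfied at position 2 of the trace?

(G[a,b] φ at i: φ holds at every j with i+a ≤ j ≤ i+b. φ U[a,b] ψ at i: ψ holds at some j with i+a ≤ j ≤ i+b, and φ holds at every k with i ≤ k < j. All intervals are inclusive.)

Need some j in [3,3] with G[<=1] q, and s at every k in [2,j-1].
  j=3: G[<=1] q holds; s holds at every k in [2,2] → satisfied.

Yes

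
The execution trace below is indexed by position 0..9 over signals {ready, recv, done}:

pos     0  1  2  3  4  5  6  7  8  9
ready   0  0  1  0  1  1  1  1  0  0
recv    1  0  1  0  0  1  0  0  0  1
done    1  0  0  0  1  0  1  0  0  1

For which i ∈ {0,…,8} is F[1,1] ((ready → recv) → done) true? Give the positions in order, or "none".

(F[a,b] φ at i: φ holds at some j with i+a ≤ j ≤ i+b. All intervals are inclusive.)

3, 5, 6, 8

Evaluate at each i in [0,8]:
  i=0: ✗ (none in [1,1])
  i=1: ✗ (none in [2,2])
  i=2: ✗ (none in [3,3])
  i=3: ✓ (witness j=4)
  i=4: ✗ (none in [5,5])
  i=5: ✓ (witness j=6)
  i=6: ✓ (witness j=7)
  i=7: ✗ (none in [8,8])
  i=8: ✓ (witness j=9)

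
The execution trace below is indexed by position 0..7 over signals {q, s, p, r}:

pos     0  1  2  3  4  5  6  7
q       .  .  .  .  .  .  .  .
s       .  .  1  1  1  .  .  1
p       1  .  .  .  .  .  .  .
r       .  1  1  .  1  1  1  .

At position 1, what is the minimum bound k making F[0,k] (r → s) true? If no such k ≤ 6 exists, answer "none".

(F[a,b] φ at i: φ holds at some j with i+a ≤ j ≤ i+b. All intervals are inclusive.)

1

Scan j = 1,2,… for (r → s):
  j=1: fails
  j=2: holds
First hit at j=2, so smallest k = 2-1 = 1.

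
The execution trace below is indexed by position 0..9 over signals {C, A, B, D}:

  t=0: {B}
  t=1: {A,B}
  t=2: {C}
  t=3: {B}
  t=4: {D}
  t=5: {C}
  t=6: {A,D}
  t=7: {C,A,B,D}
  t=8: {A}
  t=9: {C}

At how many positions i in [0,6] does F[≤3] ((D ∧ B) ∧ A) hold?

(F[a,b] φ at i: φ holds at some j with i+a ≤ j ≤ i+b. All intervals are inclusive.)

3

Evaluate at each i in [0,6]:
  i=0: ✗ (none in [0,3])
  i=1: ✗ (none in [1,4])
  i=2: ✗ (none in [2,5])
  i=3: ✗ (none in [3,6])
  i=4: ✓ (witness j=7)
  i=5: ✓ (witness j=7)
  i=6: ✓ (witness j=7)
Positions where it holds: {4, 5, 6} → 3.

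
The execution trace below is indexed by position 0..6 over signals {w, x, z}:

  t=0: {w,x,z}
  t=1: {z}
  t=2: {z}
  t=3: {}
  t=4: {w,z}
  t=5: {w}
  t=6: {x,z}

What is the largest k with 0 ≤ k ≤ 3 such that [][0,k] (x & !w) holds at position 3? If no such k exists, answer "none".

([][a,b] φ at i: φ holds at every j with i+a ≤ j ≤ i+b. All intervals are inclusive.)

none

(x & !w) must hold from j=3 onward; find where it first fails.
  j=3: fails → no k works.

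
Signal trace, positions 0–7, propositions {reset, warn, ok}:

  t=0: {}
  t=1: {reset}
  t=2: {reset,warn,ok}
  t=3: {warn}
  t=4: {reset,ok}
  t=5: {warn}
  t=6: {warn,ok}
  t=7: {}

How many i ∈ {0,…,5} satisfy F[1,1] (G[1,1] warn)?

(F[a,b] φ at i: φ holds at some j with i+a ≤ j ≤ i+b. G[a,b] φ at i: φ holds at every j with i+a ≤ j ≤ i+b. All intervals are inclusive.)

Evaluate at each i in [0,5]:
  i=0: ✓ (witness j=1)
  i=1: ✓ (witness j=2)
  i=2: ✗ (none in [3,3])
  i=3: ✓ (witness j=4)
  i=4: ✓ (witness j=5)
  i=5: ✗ (none in [6,6])
Positions where it holds: {0, 1, 3, 4} → 4.

4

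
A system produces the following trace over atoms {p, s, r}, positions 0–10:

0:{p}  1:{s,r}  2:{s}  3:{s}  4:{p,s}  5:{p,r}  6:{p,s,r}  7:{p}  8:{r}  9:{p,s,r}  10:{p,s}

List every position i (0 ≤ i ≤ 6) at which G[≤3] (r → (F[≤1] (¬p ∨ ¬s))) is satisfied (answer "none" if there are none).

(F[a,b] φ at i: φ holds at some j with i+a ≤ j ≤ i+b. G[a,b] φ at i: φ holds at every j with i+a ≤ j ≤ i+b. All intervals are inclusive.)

Evaluate at each i in [0,6]:
  i=0: ✓ (all of [0,3])
  i=1: ✓ (all of [1,4])
  i=2: ✓ (all of [2,5])
  i=3: ✓ (all of [3,6])
  i=4: ✓ (all of [4,7])
  i=5: ✓ (all of [5,8])
  i=6: ✗ (fails at j=9)

0, 1, 2, 3, 4, 5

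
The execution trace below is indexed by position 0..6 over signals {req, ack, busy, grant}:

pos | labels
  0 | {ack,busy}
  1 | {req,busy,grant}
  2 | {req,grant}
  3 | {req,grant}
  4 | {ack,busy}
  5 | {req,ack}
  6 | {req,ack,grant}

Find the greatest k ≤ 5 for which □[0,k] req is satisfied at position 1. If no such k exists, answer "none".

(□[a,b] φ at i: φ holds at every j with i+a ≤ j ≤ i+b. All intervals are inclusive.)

2

req must hold from j=1 onward; find where it first fails.
  j=1: holds
  j=2: holds
  j=3: holds
  j=4: fails
Holds on [1,3], so largest k = 2.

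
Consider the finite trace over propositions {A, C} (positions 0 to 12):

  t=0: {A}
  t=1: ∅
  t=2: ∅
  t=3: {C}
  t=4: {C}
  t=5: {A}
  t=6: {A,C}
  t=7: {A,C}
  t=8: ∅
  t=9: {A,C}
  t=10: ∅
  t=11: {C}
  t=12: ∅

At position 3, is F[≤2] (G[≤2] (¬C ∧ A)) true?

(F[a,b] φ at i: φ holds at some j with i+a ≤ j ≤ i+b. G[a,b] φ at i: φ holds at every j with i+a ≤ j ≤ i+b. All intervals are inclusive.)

Does not hold

Check G[≤2] (¬C ∧ A) at each j in [3,5]:
  j=3: fails at 3
  j=4: fails at 4
  j=5: fails at 6
No position in the window satisfies it → formula fails.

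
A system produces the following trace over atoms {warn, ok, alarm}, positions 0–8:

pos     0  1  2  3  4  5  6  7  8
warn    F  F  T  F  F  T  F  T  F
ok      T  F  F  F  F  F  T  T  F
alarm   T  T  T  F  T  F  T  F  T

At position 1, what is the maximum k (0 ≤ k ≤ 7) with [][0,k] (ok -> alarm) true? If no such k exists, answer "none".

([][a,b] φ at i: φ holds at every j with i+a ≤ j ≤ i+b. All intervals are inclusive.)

5

(ok -> alarm) must hold from j=1 onward; find where it first fails.
  j=1: holds
  j=2: holds
  j=3: holds
  j=4: holds
  j=5: holds
  j=6: holds
  j=7: fails
Holds on [1,6], so largest k = 5.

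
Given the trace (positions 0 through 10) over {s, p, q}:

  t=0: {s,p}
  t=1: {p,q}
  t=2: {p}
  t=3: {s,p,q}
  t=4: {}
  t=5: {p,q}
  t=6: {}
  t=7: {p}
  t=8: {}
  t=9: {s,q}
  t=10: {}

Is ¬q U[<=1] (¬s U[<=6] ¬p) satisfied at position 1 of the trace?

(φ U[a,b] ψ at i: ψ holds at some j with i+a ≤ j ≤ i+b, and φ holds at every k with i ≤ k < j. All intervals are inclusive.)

No

Need some j in [1,2] with (¬s U[<=6] ¬p), and ¬q at every k in [1,j-1].
  j=1: (¬s U[<=6] ¬p) — fails.
  j=2: (¬s U[<=6] ¬p) — fails.
No j in the window works → until fails.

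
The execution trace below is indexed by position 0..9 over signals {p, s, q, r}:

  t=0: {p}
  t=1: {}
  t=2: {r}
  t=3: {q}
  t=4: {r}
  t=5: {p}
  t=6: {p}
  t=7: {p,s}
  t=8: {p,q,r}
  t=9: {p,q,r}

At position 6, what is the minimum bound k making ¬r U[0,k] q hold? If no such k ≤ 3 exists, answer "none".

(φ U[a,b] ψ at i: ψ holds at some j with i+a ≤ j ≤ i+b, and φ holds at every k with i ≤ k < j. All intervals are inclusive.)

2

Need earliest j ≥ 6 with q, and ¬r at every k in [6,j-1].
  j=6: rhs fails.
  j=7: rhs fails.
  j=8: rhs holds; lhs holds on [6,7]. k = 2.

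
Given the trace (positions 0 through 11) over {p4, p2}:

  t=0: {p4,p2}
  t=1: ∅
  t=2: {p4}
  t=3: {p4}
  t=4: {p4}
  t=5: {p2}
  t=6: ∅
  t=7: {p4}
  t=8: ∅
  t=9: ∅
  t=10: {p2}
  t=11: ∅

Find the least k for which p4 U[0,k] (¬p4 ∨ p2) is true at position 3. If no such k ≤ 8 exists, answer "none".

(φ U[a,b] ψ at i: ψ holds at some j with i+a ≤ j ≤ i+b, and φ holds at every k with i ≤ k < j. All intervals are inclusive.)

Need earliest j ≥ 3 with (¬p4 ∨ p2), and p4 at every k in [3,j-1].
  j=3: rhs fails.
  j=4: rhs fails.
  j=5: rhs holds; lhs holds on [3,4]. k = 2.

2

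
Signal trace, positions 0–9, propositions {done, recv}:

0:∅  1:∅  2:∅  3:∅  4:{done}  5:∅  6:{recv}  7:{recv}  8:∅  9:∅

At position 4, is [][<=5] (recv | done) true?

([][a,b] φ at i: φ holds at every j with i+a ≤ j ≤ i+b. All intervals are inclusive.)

Does not hold

Check (recv | done) at every j in [4,9]:
  j=4: true
  j=5: false
  j=6: true
  j=7: true
  j=8: false
  j=9: false
Fails at j=5 → formula fails.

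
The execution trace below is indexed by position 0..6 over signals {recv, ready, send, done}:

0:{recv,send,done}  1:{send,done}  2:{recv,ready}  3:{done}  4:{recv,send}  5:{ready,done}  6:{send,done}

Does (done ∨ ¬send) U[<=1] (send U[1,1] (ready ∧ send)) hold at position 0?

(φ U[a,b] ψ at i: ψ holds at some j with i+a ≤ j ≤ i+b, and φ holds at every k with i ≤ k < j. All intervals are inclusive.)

False

Need some j in [0,1] with (send U[1,1] (ready ∧ send)), and (done ∨ ¬send) at every k in [0,j-1].
  j=0: (send U[1,1] (ready ∧ send)) — fails.
  j=1: (send U[1,1] (ready ∧ send)) — fails.
No j in the window works → until fails.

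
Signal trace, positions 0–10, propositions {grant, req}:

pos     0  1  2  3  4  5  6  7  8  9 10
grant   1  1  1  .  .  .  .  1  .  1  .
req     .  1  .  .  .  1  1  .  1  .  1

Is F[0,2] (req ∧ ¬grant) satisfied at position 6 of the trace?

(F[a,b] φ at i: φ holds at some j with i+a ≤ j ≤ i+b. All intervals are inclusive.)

Yes

Check (req ∧ ¬grant) at each j in [6,8]:
  j=6: true
  j=7: false
  j=8: true
Found at j=6 → formula holds.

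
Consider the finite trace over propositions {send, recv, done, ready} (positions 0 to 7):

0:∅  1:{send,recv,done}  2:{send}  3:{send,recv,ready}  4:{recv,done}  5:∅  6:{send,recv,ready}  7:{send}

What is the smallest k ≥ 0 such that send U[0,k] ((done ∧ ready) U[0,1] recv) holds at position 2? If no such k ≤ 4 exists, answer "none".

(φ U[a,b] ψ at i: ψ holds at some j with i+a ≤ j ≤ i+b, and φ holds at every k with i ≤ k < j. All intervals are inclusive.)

Need earliest j ≥ 2 with ((done ∧ ready) U[0,1] recv), and send at every k in [2,j-1].
  j=2: rhs fails.
  j=3: rhs holds; lhs holds on [2,2]. k = 1.

1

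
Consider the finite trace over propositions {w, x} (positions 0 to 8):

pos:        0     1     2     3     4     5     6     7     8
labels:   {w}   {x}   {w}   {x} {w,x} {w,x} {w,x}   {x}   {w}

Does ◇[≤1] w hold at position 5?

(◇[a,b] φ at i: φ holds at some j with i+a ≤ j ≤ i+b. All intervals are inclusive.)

True

Check w at each j in [5,6]:
  j=5: true
  j=6: true
Found at j=5 → formula holds.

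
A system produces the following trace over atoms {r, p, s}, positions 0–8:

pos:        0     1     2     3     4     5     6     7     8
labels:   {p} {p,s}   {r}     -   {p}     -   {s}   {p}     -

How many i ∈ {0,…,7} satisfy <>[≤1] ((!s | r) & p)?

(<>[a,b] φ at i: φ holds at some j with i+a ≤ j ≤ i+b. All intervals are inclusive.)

Evaluate at each i in [0,7]:
  i=0: ✓ (witness j=0)
  i=1: ✗ (none in [1,2])
  i=2: ✗ (none in [2,3])
  i=3: ✓ (witness j=4)
  i=4: ✓ (witness j=4)
  i=5: ✗ (none in [5,6])
  i=6: ✓ (witness j=7)
  i=7: ✓ (witness j=7)
Positions where it holds: {0, 3, 4, 6, 7} → 5.

5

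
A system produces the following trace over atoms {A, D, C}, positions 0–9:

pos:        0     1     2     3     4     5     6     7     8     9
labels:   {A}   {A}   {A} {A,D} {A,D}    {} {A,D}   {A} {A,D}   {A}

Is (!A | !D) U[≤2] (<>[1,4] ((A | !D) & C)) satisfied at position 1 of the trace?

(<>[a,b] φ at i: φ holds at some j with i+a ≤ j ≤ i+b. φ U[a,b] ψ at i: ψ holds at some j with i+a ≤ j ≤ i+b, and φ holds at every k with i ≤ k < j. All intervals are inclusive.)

Need some j in [1,3] with <>[1,4] ((A | !D) & C), and (!A | !D) at every k in [1,j-1].
  j=1: <>[1,4] ((A | !D) & C) — fails (none in [2,5]).
  j=2: <>[1,4] ((A | !D) & C) — fails (none in [3,6]).
  j=3: <>[1,4] ((A | !D) & C) — fails (none in [4,7]).
No j in the window works → until fails.

Does not hold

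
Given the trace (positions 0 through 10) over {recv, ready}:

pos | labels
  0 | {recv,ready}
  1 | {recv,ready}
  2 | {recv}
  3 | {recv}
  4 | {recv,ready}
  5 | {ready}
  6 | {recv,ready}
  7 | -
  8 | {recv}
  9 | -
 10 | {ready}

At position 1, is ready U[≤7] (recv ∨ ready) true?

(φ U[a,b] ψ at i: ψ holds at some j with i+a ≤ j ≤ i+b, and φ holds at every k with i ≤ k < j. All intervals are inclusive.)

Holds

Need some j in [1,8] with (recv ∨ ready), and ready at every k in [1,j-1].
  j=1: (recv ∨ ready) holds; no prefix to check → satisfied.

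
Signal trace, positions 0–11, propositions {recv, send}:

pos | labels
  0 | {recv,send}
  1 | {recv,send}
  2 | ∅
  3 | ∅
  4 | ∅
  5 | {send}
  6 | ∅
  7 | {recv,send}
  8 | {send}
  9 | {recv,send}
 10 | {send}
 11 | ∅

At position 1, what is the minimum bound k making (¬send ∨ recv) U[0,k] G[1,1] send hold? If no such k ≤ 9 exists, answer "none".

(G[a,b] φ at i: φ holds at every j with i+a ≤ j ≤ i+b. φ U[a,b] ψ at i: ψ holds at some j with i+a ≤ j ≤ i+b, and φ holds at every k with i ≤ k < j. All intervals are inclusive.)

Need earliest j ≥ 1 with G[1,1] send, and (¬send ∨ recv) at every k in [1,j-1].
  j=1: rhs fails.
  j=2: rhs fails.
  j=3: rhs fails.
  j=4: rhs holds; lhs holds on [1,3]. k = 3.

3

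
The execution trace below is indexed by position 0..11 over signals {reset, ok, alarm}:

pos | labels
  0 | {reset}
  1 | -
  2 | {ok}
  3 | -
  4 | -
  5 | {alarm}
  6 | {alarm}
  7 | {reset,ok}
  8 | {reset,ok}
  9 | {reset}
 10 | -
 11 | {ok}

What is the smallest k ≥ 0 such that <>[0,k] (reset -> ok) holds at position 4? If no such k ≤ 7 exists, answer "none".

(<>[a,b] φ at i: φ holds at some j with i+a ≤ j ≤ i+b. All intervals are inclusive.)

0

Scan j = 4,5,… for (reset -> ok):
  j=4: holds
First hit at j=4, so smallest k = 4-4 = 0.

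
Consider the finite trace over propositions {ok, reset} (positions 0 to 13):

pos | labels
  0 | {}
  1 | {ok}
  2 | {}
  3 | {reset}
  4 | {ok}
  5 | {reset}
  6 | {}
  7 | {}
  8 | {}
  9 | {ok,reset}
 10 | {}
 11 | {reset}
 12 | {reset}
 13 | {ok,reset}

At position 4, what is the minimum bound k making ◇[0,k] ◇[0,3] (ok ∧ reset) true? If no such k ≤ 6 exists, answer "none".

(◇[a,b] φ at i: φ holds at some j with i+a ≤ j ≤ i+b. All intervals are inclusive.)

Scan j = 4,5,… for ◇[0,3] (ok ∧ reset):
  j=4: fails
  j=5: fails
  j=6: holds
First hit at j=6, so smallest k = 6-4 = 2.

2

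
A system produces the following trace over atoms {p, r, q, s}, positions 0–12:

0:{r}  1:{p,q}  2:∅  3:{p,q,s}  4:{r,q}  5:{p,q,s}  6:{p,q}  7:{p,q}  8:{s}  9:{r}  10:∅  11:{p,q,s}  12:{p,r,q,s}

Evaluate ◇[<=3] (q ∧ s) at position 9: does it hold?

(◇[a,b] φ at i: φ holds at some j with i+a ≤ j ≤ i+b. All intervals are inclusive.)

Check (q ∧ s) at each j in [9,12]:
  j=9: false
  j=10: false
  j=11: true
  j=12: true
Found at j=11 → formula holds.

Yes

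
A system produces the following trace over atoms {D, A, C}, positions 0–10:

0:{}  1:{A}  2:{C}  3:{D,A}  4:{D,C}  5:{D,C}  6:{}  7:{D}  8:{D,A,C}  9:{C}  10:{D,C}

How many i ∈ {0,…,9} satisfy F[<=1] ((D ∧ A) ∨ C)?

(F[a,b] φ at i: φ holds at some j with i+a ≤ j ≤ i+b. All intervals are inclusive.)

Evaluate at each i in [0,9]:
  i=0: ✗ (none in [0,1])
  i=1: ✓ (witness j=2)
  i=2: ✓ (witness j=2)
  i=3: ✓ (witness j=3)
  i=4: ✓ (witness j=4)
  i=5: ✓ (witness j=5)
  i=6: ✗ (none in [6,7])
  i=7: ✓ (witness j=8)
  i=8: ✓ (witness j=8)
  i=9: ✓ (witness j=9)
Positions where it holds: {1, 2, 3, 4, 5, 7, 8, 9} → 8.

8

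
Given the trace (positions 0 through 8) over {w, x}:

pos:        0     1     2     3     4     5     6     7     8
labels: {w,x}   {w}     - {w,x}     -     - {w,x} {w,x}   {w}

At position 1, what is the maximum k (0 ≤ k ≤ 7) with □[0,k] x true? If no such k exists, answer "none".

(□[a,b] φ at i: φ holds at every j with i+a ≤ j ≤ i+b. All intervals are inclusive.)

none

x must hold from j=1 onward; find where it first fails.
  j=1: fails → no k works.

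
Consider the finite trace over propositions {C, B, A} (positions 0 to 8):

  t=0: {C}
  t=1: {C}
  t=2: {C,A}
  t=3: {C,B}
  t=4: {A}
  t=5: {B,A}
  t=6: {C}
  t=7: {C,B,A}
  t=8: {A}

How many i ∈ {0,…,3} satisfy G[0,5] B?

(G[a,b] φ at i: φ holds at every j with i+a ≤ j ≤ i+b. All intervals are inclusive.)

0

Evaluate at each i in [0,3]:
  i=0: ✗ (fails at j=0)
  i=1: ✗ (fails at j=1)
  i=2: ✗ (fails at j=2)
  i=3: ✗ (fails at j=4)
Positions where it holds: {} → 0.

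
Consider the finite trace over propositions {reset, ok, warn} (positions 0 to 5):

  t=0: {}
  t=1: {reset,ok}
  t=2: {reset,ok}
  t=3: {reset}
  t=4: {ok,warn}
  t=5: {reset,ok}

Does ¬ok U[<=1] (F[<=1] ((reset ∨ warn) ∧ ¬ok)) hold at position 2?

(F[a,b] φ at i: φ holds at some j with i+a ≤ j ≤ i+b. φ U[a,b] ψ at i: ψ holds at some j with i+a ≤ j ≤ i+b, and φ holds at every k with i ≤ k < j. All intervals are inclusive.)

True

Need some j in [2,3] with F[<=1] ((reset ∨ warn) ∧ ¬ok), and ¬ok at every k in [2,j-1].
  j=2: F[<=1] ((reset ∨ warn) ∧ ¬ok) holds; no prefix to check → satisfied.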